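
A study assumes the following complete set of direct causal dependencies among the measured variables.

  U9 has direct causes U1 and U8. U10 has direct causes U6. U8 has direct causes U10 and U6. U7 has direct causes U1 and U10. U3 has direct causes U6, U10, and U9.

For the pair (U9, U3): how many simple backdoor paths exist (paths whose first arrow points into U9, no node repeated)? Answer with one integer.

7

A backdoor path from U9 to U3 is any simple undirected path whose first edge points into U9 (i.e. leaves U9 via a parent).
Parents of U9: {U1, U8}.
Enumerating:
  P1: U9 <- U1 -> U7 <- U10 <- U6 -> U3
  P2: U9 <- U1 -> U7 <- U10 -> U8 <- U6 -> U3
  P3: U9 <- U1 -> U7 <- U10 -> U3
  P4: U9 <- U8 <- U6 -> U10 -> U3
  P5: U9 <- U8 <- U6 -> U3
  P6: U9 <- U8 <- U10 <- U6 -> U3
  P7: U9 <- U8 <- U10 -> U3
That exhausts the simple backdoor paths. Count: 7.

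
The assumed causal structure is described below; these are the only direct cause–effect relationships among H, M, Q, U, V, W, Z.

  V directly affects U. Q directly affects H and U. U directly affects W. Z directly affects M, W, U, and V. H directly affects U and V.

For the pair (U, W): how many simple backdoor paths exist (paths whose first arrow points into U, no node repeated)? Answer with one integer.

A backdoor path from U to W is any simple undirected path whose first edge points into U (i.e. leaves U via a parent).
Parents of U: {H, Q, V, Z}.
Enumerating:
  P1: U <- Z -> W
  P2: U <- Q -> H -> V <- Z -> W
  P3: U <- H -> V <- Z -> W
  P4: U <- V <- Z -> W
That exhausts the simple backdoor paths. Count: 4.

4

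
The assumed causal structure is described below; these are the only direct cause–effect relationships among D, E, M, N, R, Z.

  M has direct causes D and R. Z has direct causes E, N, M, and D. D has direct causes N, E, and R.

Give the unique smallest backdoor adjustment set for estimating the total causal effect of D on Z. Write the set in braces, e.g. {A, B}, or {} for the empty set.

{E, N, R}

Variables eligible for adjustment (non-descendants of D, excluding D and Z): {E, N, R}.
Backdoor paths from D to Z:
  P1: D <- E -> Z
  P2: D <- R -> M -> Z
  P3: D <- N -> Z
The empty set is not sufficient: P1 (D <- E -> Z) has no collider blocking it and no conditioned non-collider, so it is open.
Try {E, N, R}:
  P1: blocked at fork node E ∈ conditioning set.
  P2: blocked at fork node R ∈ conditioning set.
  P3: blocked at fork node N ∈ conditioning set.
{E, N, R} contains no descendant of D and blocks every backdoor path.
Every element of {E, N, R} is needed (dropping E leaves P1 open; dropping N leaves P3 open; dropping R leaves P2 open), so no proper subset is valid.
Among all size-3 subsets of the eligible variables, only {E, N, R} blocks every backdoor path, so it is the unique smallest valid adjustment set.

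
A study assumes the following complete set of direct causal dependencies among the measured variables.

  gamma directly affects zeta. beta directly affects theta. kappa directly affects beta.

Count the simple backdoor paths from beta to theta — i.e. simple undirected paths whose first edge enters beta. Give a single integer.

0

A backdoor path from beta to theta is any simple undirected path whose first edge points into beta (i.e. leaves beta via a parent).
Parents of beta: {kappa}.
No simple path from any parent of beta reaches theta without revisiting beta, so there are no backdoor paths.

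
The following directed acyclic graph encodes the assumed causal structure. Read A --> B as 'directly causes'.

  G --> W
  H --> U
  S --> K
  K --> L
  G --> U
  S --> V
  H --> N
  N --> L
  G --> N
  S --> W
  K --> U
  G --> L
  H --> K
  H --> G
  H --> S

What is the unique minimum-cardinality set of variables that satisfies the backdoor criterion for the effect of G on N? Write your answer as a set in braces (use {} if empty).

{H}

Variables eligible for adjustment (non-descendants of G, excluding G and N): {H, K, S, V}.
Backdoor paths from G to N:
  P1: G <- H -> N
  P2: G <- H -> S -> K -> L <- N
  P3: G <- H -> K -> L <- N
  P4: G <- H -> U <- K -> L <- N
The empty set is not sufficient: P1 (G <- H -> N) has no collider blocking it and no conditioned non-collider, so it is open.
Try {H}:
  P1: blocked at fork node H ∈ conditioning set.
  P2: blocked at fork node H ∈ conditioning set.
  P3: blocked at fork node H ∈ conditioning set.
  P4: blocked at fork node H ∈ conditioning set.
{H} contains no descendant of G and blocks every backdoor path.
No other singleton works — e.g. {S} leaves P1 open — so {H} is the unique smallest valid adjustment set.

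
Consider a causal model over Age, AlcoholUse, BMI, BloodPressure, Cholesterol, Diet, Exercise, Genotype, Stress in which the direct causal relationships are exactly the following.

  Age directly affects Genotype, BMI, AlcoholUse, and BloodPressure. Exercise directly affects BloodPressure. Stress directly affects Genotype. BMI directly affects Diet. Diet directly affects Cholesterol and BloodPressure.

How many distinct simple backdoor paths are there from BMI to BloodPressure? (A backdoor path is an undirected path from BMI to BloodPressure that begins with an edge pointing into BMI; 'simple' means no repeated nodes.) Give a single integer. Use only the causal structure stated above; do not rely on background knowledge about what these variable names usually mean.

A backdoor path from BMI to BloodPressure is any simple undirected path whose first edge points into BMI (i.e. leaves BMI via a parent).
Parents of BMI: {Age}.
Enumerating:
  P1: BMI <- Age -> BloodPressure
That exhausts the simple backdoor paths. Count: 1.

1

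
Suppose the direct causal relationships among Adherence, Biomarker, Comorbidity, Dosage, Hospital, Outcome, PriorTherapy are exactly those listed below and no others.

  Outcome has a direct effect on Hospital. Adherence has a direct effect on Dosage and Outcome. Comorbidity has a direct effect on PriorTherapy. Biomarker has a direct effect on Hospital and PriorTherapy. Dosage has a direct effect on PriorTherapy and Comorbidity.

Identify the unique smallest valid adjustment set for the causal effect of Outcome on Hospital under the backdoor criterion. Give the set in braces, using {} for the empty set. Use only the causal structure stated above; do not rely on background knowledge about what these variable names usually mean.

Variables eligible for adjustment (non-descendants of Outcome, excluding Outcome and Hospital): {Adherence, Biomarker, Comorbidity, Dosage, PriorTherapy}.
Backdoor paths from Outcome to Hospital:
  P1: Outcome <- Adherence -> Dosage -> Comorbidity -> PriorTherapy <- Biomarker -> Hospital
  P2: Outcome <- Adherence -> Dosage -> PriorTherapy <- Biomarker -> Hospital
Each backdoor path contains an unconditioned collider, so every path is already blocked with the empty conditioning set:
  P1: blocked at collider PriorTherapy (neither it nor any descendant is in the conditioning set).
  P2: blocked at collider PriorTherapy (neither it nor any descendant is in the conditioning set).
The empty set is therefore the unique smallest valid set.

{}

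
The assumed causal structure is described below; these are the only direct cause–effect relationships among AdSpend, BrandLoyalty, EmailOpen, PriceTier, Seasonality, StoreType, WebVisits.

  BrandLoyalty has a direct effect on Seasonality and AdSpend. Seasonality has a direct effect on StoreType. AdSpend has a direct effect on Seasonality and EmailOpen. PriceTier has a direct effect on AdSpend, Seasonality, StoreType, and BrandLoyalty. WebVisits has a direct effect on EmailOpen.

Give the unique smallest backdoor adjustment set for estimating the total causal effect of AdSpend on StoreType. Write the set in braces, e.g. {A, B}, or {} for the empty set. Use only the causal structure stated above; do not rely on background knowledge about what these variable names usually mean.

Variables eligible for adjustment (non-descendants of AdSpend, excluding AdSpend and StoreType): {BrandLoyalty, PriceTier, WebVisits}.
Backdoor paths from AdSpend to StoreType:
  P1: AdSpend <- PriceTier -> BrandLoyalty -> Seasonality -> StoreType
  P2: AdSpend <- PriceTier -> Seasonality -> StoreType
  P3: AdSpend <- PriceTier -> StoreType
  P4: AdSpend <- BrandLoyalty <- PriceTier -> Seasonality -> StoreType
  P5: AdSpend <- BrandLoyalty <- PriceTier -> StoreType
  P6: AdSpend <- BrandLoyalty -> Seasonality <- PriceTier -> StoreType
  P7: AdSpend <- BrandLoyalty -> Seasonality -> StoreType
The empty set is not sufficient: P1 (AdSpend <- PriceTier -> BrandLoyalty -> Seasonality -> StoreType) has no collider blocking it and no conditioned non-collider, so it is open.
Try {BrandLoyalty, PriceTier}:
  P1: blocked at fork node PriceTier ∈ conditioning set.
  P2: blocked at fork node PriceTier ∈ conditioning set.
  P3: blocked at fork node PriceTier ∈ conditioning set.
  P4: blocked at chain node BrandLoyalty ∈ conditioning set.
  P5: blocked at chain node BrandLoyalty ∈ conditioning set.
  P6: blocked at fork node BrandLoyalty ∈ conditioning set.
  P7: blocked at fork node BrandLoyalty ∈ conditioning set.
{BrandLoyalty, PriceTier} contains no descendant of AdSpend and blocks every backdoor path.
Every element of {BrandLoyalty, PriceTier} is needed (dropping BrandLoyalty leaves P7 open; dropping PriceTier leaves P2 open), so no proper subset is valid.
Among all size-2 subsets of the eligible variables, only {BrandLoyalty, PriceTier} blocks every backdoor path, so it is the unique smallest valid adjustment set.

{BrandLoyalty, PriceTier}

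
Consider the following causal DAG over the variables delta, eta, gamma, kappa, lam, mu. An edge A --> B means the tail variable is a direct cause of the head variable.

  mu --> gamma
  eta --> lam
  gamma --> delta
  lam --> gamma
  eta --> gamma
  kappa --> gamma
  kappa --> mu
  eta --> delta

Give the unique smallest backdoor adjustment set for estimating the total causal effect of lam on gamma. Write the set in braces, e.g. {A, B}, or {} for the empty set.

{eta}

Variables eligible for adjustment (non-descendants of lam, excluding lam and gamma): {eta, kappa, mu}.
Backdoor paths from lam to gamma:
  P1: lam <- eta -> gamma
  P2: lam <- eta -> delta <- gamma
The empty set is not sufficient: P1 (lam <- eta -> gamma) has no collider blocking it and no conditioned non-collider, so it is open.
Try {eta}:
  P1: blocked at fork node eta ∈ conditioning set.
  P2: blocked at fork node eta ∈ conditioning set.
{eta} contains no descendant of lam and blocks every backdoor path.
No other singleton works — e.g. {kappa} leaves P1 open — so {eta} is the unique smallest valid adjustment set.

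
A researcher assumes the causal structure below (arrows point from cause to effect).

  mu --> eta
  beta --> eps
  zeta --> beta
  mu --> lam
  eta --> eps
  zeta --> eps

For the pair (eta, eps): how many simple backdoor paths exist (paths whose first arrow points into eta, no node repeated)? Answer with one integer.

0

A backdoor path from eta to eps is any simple undirected path whose first edge points into eta (i.e. leaves eta via a parent).
Parents of eta: {mu}.
No simple path from any parent of eta reaches eps without revisiting eta, so there are no backdoor paths.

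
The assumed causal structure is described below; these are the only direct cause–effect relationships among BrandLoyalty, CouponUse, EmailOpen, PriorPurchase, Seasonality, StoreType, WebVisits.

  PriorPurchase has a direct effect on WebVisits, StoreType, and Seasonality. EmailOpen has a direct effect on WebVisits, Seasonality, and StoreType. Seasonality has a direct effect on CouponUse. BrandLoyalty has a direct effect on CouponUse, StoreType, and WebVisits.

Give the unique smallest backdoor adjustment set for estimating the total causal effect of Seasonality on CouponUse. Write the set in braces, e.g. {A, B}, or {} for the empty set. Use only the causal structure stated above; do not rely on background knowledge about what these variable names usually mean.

{}

Variables eligible for adjustment (non-descendants of Seasonality, excluding Seasonality and CouponUse): {BrandLoyalty, EmailOpen, PriorPurchase, StoreType, WebVisits}.
Backdoor paths from Seasonality to CouponUse:
  P1: Seasonality <- PriorPurchase -> WebVisits <- BrandLoyalty -> CouponUse
  P2: Seasonality <- PriorPurchase -> WebVisits <- EmailOpen -> StoreType <- BrandLoyalty -> CouponUse
  P3: Seasonality <- PriorPurchase -> StoreType <- BrandLoyalty -> CouponUse
  P4: Seasonality <- PriorPurchase -> StoreType <- EmailOpen -> WebVisits <- BrandLoyalty -> CouponUse
  P5: Seasonality <- EmailOpen -> WebVisits <- PriorPurchase -> StoreType <- BrandLoyalty -> CouponUse
  P6: Seasonality <- EmailOpen -> WebVisits <- BrandLoyalty -> CouponUse
  P7: Seasonality <- EmailOpen -> StoreType <- PriorPurchase -> WebVisits <- BrandLoyalty -> CouponUse
  P8: Seasonality <- EmailOpen -> StoreType <- BrandLoyalty -> CouponUse
Each backdoor path contains an unconditioned collider, so every path is already blocked with the empty conditioning set:
  P1: blocked at collider WebVisits (neither it nor any descendant is in the conditioning set).
  P2: blocked at collider WebVisits (neither it nor any descendant is in the conditioning set).
  P3: blocked at collider StoreType (neither it nor any descendant is in the conditioning set).
  P4: blocked at collider StoreType (neither it nor any descendant is in the conditioning set).
  P5: blocked at collider WebVisits (neither it nor any descendant is in the conditioning set).
  P6: blocked at collider WebVisits (neither it nor any descendant is in the conditioning set).
  P7: blocked at collider StoreType (neither it nor any descendant is in the conditioning set).
  P8: blocked at collider StoreType (neither it nor any descendant is in the conditioning set).
The empty set is therefore the unique smallest valid set.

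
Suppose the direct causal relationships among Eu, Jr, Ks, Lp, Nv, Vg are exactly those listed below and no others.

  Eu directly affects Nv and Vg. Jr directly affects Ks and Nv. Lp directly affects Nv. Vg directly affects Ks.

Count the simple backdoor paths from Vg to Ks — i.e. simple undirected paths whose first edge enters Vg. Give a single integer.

1

A backdoor path from Vg to Ks is any simple undirected path whose first edge points into Vg (i.e. leaves Vg via a parent).
Parents of Vg: {Eu}.
Enumerating:
  P1: Vg <- Eu -> Nv <- Jr -> Ks
That exhausts the simple backdoor paths. Count: 1.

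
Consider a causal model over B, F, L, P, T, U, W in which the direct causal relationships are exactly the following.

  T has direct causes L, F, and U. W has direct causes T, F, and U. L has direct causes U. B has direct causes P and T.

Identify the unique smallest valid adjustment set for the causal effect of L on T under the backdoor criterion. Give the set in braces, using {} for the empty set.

Variables eligible for adjustment (non-descendants of L, excluding L and T): {F, P, U}.
Backdoor paths from L to T:
  P1: L <- U -> T
  P2: L <- U -> W <- F -> T
  P3: L <- U -> W <- T
The empty set is not sufficient: P1 (L <- U -> T) has no collider blocking it and no conditioned non-collider, so it is open.
Try {U}:
  P1: blocked at fork node U ∈ conditioning set.
  P2: blocked at fork node U ∈ conditioning set.
  P3: blocked at fork node U ∈ conditioning set.
{U} contains no descendant of L and blocks every backdoor path.
No other singleton works — e.g. {F} leaves P1 open — so {U} is the unique smallest valid adjustment set.

{U}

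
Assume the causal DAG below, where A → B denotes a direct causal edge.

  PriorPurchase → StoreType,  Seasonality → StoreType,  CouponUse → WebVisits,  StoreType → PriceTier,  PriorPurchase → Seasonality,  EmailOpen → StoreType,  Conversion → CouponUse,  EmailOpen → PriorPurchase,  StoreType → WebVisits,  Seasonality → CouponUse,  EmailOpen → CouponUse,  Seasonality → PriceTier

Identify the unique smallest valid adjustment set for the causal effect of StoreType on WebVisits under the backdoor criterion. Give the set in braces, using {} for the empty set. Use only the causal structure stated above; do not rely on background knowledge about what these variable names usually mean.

Variables eligible for adjustment (non-descendants of StoreType, excluding StoreType and WebVisits): {Conversion, CouponUse, EmailOpen, PriorPurchase, Seasonality}.
Backdoor paths from StoreType to WebVisits:
  P1: StoreType <- EmailOpen -> PriorPurchase -> Seasonality -> CouponUse -> WebVisits
  P2: StoreType <- EmailOpen -> CouponUse -> WebVisits
  P3: StoreType <- PriorPurchase <- EmailOpen -> CouponUse -> WebVisits
  P4: StoreType <- PriorPurchase -> Seasonality -> CouponUse -> WebVisits
  P5: StoreType <- Seasonality <- PriorPurchase <- EmailOpen -> CouponUse -> WebVisits
  P6: StoreType <- Seasonality -> CouponUse -> WebVisits
The empty set is not sufficient: P1 (StoreType <- EmailOpen -> PriorPurchase -> Seasonality -> CouponUse -> WebVisits) has no collider blocking it and no conditioned non-collider, so it is open.
Try {CouponUse}:
  P1: blocked at chain node CouponUse ∈ conditioning set.
  P2: blocked at chain node CouponUse ∈ conditioning set.
  P3: blocked at chain node CouponUse ∈ conditioning set.
  P4: blocked at chain node CouponUse ∈ conditioning set.
  P5: blocked at chain node CouponUse ∈ conditioning set.
  P6: blocked at chain node CouponUse ∈ conditioning set.
{CouponUse} contains no descendant of StoreType and blocks every backdoor path.
No other singleton works — e.g. {EmailOpen} leaves P4 open — so {CouponUse} is the unique smallest valid adjustment set.

{CouponUse}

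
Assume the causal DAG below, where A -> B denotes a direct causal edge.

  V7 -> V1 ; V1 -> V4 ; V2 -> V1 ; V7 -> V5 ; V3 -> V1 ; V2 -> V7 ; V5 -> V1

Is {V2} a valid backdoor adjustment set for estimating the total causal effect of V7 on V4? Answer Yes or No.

Yes

Backdoor paths from V7 to V4 (paths whose first edge points into V7):
  P1: V7 <- V2 -> V1 -> V4
Condition 1 (no descendant of V7 in the set): holds — descendants of V7 are {V1, V4, V5}; none are in {V2}.
Condition 2 (every backdoor path blocked by {V2}):
  P1: blocked at fork node V2 ∈ conditioning set.
{V2} satisfies the backdoor criterion.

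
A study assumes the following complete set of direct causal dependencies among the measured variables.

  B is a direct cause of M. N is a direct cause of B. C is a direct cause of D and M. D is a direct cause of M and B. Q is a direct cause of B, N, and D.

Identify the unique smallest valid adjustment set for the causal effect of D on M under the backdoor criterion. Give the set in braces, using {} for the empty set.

{C, Q}

Variables eligible for adjustment (non-descendants of D, excluding D and M): {C, N, Q}.
Backdoor paths from D to M:
  P1: D <- C -> M
  P2: D <- Q -> N -> B -> M
  P3: D <- Q -> B -> M
The empty set is not sufficient: P1 (D <- C -> M) has no collider blocking it and no conditioned non-collider, so it is open.
Try {C, Q}:
  P1: blocked at fork node C ∈ conditioning set.
  P2: blocked at fork node Q ∈ conditioning set.
  P3: blocked at fork node Q ∈ conditioning set.
{C, Q} contains no descendant of D and blocks every backdoor path.
Every element of {C, Q} is needed (dropping C leaves P1 open; dropping Q leaves P2 open), so no proper subset is valid.
Among all size-2 subsets of the eligible variables, only {C, Q} blocks every backdoor path, so it is the unique smallest valid adjustment set.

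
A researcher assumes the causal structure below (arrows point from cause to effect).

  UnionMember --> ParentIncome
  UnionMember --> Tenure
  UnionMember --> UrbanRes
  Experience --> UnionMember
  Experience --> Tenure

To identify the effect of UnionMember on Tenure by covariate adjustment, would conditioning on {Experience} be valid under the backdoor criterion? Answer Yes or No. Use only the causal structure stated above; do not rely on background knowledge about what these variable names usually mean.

Backdoor paths from UnionMember to Tenure (paths whose first edge points into UnionMember):
  P1: UnionMember <- Experience -> Tenure
Condition 1 (no descendant of UnionMember in the set): holds — descendants of UnionMember are {ParentIncome, Tenure, UrbanRes}; none are in {Experience}.
Condition 2 (every backdoor path blocked by {Experience}):
  P1: blocked at fork node Experience ∈ conditioning set.
{Experience} satisfies the backdoor criterion.

Yes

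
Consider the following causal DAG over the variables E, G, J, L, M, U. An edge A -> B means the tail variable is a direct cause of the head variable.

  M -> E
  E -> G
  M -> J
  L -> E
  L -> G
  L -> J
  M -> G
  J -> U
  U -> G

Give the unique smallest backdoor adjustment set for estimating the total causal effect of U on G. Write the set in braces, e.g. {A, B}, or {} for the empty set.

Variables eligible for adjustment (non-descendants of U, excluding U and G): {E, J, L, M}.
Backdoor paths from U to G:
  P1: U <- J <- M -> E <- L -> G
  P2: U <- J <- M -> E -> G
  P3: U <- J <- M -> G
  P4: U <- J <- L -> E <- M -> G
  P5: U <- J <- L -> E -> G
  P6: U <- J <- L -> G
The empty set is not sufficient: P2 (U <- J <- M -> E -> G) has no collider blocking it and no conditioned non-collider, so it is open.
Try {J}:
  P1: blocked at chain node J ∈ conditioning set.
  P2: blocked at chain node J ∈ conditioning set.
  P3: blocked at chain node J ∈ conditioning set.
  P4: blocked at chain node J ∈ conditioning set.
  P5: blocked at chain node J ∈ conditioning set.
  P6: blocked at chain node J ∈ conditioning set.
{J} contains no descendant of U and blocks every backdoor path.
No other singleton works — e.g. {M} leaves P5 open — so {J} is the unique smallest valid adjustment set.

{J}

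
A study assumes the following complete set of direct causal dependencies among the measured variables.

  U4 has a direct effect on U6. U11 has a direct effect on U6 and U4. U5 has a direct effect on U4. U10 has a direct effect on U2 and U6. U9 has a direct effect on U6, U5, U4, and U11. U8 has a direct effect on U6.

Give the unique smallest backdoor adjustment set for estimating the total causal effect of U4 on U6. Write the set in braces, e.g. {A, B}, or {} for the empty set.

{U11, U9}

Variables eligible for adjustment (non-descendants of U4, excluding U4 and U6): {U10, U11, U2, U5, U8, U9}.
Backdoor paths from U4 to U6:
  P1: U4 <- U9 -> U11 -> U6
  P2: U4 <- U9 -> U6
  P3: U4 <- U11 <- U9 -> U6
  P4: U4 <- U11 -> U6
  P5: U4 <- U5 <- U9 -> U11 -> U6
  P6: U4 <- U5 <- U9 -> U6
The empty set is not sufficient: P1 (U4 <- U9 -> U11 -> U6) has no collider blocking it and no conditioned non-collider, so it is open.
Try {U11, U9}:
  P1: blocked at fork node U9 ∈ conditioning set.
  P2: blocked at fork node U9 ∈ conditioning set.
  P3: blocked at chain node U11 ∈ conditioning set.
  P4: blocked at fork node U11 ∈ conditioning set.
  P5: blocked at fork node U9 ∈ conditioning set.
  P6: blocked at fork node U9 ∈ conditioning set.
{U11, U9} contains no descendant of U4 and blocks every backdoor path.
Every element of {U11, U9} is needed (dropping U11 leaves P4 open; dropping U9 leaves P2 open), so no proper subset is valid.
Among all size-2 subsets of the eligible variables, only {U11, U9} blocks every backdoor path, so it is the unique smallest valid adjustment set.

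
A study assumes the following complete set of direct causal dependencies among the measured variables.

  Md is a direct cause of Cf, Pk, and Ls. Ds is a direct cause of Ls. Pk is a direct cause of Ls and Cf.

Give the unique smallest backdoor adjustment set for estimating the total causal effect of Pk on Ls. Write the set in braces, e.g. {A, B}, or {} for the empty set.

{Md}

Variables eligible for adjustment (non-descendants of Pk, excluding Pk and Ls): {Ds, Md}.
Backdoor paths from Pk to Ls:
  P1: Pk <- Md -> Ls
The empty set is not sufficient: P1 (Pk <- Md -> Ls) has no collider blocking it and no conditioned non-collider, so it is open.
Try {Md}:
  P1: blocked at fork node Md ∈ conditioning set.
{Md} contains no descendant of Pk and blocks every backdoor path.
No other singleton works — e.g. {Ds} leaves P1 open — so {Md} is the unique smallest valid adjustment set.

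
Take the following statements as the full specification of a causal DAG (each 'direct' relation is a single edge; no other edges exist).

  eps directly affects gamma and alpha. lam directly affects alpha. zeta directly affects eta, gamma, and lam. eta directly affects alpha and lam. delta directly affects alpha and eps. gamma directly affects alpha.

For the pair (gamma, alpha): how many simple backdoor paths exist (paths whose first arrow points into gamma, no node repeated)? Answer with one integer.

6

A backdoor path from gamma to alpha is any simple undirected path whose first edge points into gamma (i.e. leaves gamma via a parent).
Parents of gamma: {eps, zeta}.
Enumerating:
  P1: gamma <- zeta -> eta -> lam -> alpha
  P2: gamma <- zeta -> eta -> alpha
  P3: gamma <- zeta -> lam <- eta -> alpha
  P4: gamma <- zeta -> lam -> alpha
  P5: gamma <- eps <- delta -> alpha
  P6: gamma <- eps -> alpha
That exhausts the simple backdoor paths. Count: 6.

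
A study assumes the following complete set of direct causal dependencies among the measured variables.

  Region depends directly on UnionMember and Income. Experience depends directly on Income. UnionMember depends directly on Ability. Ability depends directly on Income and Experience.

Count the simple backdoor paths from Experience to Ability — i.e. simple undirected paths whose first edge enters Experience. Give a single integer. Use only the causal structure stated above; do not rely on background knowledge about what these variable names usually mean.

A backdoor path from Experience to Ability is any simple undirected path whose first edge points into Experience (i.e. leaves Experience via a parent).
Parents of Experience: {Income}.
Enumerating:
  P1: Experience <- Income -> Ability
  P2: Experience <- Income -> Region <- UnionMember <- Ability
That exhausts the simple backdoor paths. Count: 2.

2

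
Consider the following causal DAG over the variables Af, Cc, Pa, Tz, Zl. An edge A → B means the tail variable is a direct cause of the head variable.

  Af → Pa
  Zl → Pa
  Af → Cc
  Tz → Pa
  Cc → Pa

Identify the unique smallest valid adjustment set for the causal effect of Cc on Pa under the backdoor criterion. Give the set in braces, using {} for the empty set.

Variables eligible for adjustment (non-descendants of Cc, excluding Cc and Pa): {Af, Tz, Zl}.
Backdoor paths from Cc to Pa:
  P1: Cc <- Af -> Pa
The empty set is not sufficient: P1 (Cc <- Af -> Pa) has no collider blocking it and no conditioned non-collider, so it is open.
Try {Af}:
  P1: blocked at fork node Af ∈ conditioning set.
{Af} contains no descendant of Cc and blocks every backdoor path.
No other singleton works — e.g. {Tz} leaves P1 open — so {Af} is the unique smallest valid adjustment set.

{Af}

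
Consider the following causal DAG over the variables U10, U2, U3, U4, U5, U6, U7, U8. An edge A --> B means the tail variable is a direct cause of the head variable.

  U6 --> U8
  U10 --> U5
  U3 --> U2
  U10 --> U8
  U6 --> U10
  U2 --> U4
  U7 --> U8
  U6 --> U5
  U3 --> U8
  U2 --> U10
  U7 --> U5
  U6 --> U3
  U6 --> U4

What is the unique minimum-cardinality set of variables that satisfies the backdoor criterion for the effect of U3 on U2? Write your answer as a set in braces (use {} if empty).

Variables eligible for adjustment (non-descendants of U3, excluding U3 and U2): {U6, U7}.
Backdoor paths from U3 to U2:
  P1: U3 <- U6 -> U10 <- U2
  P2: U3 <- U6 -> U5 <- U7 -> U8 <- U10 <- U2
  P3: U3 <- U6 -> U5 <- U10 <- U2
  P4: U3 <- U6 -> U4 <- U2
  P5: U3 <- U6 -> U8 <- U7 -> U5 <- U10 <- U2
  P6: U3 <- U6 -> U8 <- U10 <- U2
Each backdoor path contains an unconditioned collider, so every path is already blocked with the empty conditioning set:
  P1: blocked at collider U10 (neither it nor any descendant is in the conditioning set).
  P2: blocked at collider U5 (neither it nor any descendant is in the conditioning set).
  P3: blocked at collider U5 (neither it nor any descendant is in the conditioning set).
  P4: blocked at collider U4 (neither it nor any descendant is in the conditioning set).
  P5: blocked at collider U8 (neither it nor any descendant is in the conditioning set).
  P6: blocked at collider U8 (neither it nor any descendant is in the conditioning set).
The empty set is therefore the unique smallest valid set.

{}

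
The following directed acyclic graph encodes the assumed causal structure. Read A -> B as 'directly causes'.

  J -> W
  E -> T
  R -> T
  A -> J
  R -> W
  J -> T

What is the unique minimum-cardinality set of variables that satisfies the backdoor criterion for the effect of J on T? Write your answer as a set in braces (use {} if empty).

{}

Variables eligible for adjustment (non-descendants of J, excluding J and T): {A, E, R}.
Backdoor paths from J to T:
  (none)
With no backdoor paths the empty set already satisfies the criterion, and it is trivially minimal.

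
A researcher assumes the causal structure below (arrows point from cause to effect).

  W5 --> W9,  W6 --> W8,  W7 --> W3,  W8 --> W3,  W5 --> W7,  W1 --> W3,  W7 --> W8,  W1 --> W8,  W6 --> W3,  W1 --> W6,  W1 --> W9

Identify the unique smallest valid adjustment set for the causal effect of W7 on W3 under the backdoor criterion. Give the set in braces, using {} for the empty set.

{}

Variables eligible for adjustment (non-descendants of W7, excluding W7 and W3): {W1, W5, W6, W9}.
Backdoor paths from W7 to W3:
  P1: W7 <- W5 -> W9 <- W1 -> W6 -> W8 -> W3
  P2: W7 <- W5 -> W9 <- W1 -> W6 -> W3
  P3: W7 <- W5 -> W9 <- W1 -> W8 <- W6 -> W3
  P4: W7 <- W5 -> W9 <- W1 -> W8 -> W3
  P5: W7 <- W5 -> W9 <- W1 -> W3
Each backdoor path contains an unconditioned collider, so every path is already blocked with the empty conditioning set:
  P1: blocked at collider W9 (neither it nor any descendant is in the conditioning set).
  P2: blocked at collider W9 (neither it nor any descendant is in the conditioning set).
  P3: blocked at collider W9 (neither it nor any descendant is in the conditioning set).
  P4: blocked at collider W9 (neither it nor any descendant is in the conditioning set).
  P5: blocked at collider W9 (neither it nor any descendant is in the conditioning set).
The empty set is therefore the unique smallest valid set.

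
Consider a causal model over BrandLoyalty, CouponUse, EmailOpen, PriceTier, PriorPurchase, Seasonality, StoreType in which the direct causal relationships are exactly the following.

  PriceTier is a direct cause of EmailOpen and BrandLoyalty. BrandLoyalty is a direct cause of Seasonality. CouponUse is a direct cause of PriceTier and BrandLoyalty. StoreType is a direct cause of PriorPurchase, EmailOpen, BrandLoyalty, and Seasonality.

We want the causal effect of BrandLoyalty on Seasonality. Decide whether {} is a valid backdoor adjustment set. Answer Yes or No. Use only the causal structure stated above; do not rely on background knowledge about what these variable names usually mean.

No

Backdoor paths from BrandLoyalty to Seasonality (paths whose first edge points into BrandLoyalty):
  P1: BrandLoyalty <- StoreType -> Seasonality
  P2: BrandLoyalty <- CouponUse -> PriceTier -> EmailOpen <- StoreType -> Seasonality
  P3: BrandLoyalty <- PriceTier -> EmailOpen <- StoreType -> Seasonality
Condition 1 (no descendant of BrandLoyalty in the set): holds — descendants of BrandLoyalty are {Seasonality}; none are in {}.
Condition 2 (every backdoor path blocked by {}):
  P1: open — no interior node is in the conditioning set.
  P2: blocked at collider EmailOpen (neither it nor any descendant is in the conditioning set).
  P3: blocked at collider EmailOpen (neither it nor any descendant is in the conditioning set).
{} does not satisfy the backdoor criterion.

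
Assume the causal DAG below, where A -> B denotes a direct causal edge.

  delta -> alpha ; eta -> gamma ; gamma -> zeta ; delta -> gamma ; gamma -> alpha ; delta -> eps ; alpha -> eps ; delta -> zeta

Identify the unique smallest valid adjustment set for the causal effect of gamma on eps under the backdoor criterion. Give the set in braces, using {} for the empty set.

Variables eligible for adjustment (non-descendants of gamma, excluding gamma and eps): {delta, eta}.
Backdoor paths from gamma to eps:
  P1: gamma <- delta -> alpha -> eps
  P2: gamma <- delta -> eps
The empty set is not sufficient: P1 (gamma <- delta -> alpha -> eps) has no collider blocking it and no conditioned non-collider, so it is open.
Try {delta}:
  P1: blocked at fork node delta ∈ conditioning set.
  P2: blocked at fork node delta ∈ conditioning set.
{delta} contains no descendant of gamma and blocks every backdoor path.
No other singleton works — e.g. {eta} leaves P1 open — so {delta} is the unique smallest valid adjustment set.

{delta}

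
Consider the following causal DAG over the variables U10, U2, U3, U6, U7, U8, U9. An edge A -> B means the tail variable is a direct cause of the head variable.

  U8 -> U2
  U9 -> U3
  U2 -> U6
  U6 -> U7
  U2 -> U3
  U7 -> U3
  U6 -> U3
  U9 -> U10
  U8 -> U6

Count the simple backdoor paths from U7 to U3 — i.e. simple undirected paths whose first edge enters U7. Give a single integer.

3

A backdoor path from U7 to U3 is any simple undirected path whose first edge points into U7 (i.e. leaves U7 via a parent).
Parents of U7: {U6}.
Enumerating:
  P1: U7 <- U6 <- U8 -> U2 -> U3
  P2: U7 <- U6 <- U2 -> U3
  P3: U7 <- U6 -> U3
That exhausts the simple backdoor paths. Count: 3.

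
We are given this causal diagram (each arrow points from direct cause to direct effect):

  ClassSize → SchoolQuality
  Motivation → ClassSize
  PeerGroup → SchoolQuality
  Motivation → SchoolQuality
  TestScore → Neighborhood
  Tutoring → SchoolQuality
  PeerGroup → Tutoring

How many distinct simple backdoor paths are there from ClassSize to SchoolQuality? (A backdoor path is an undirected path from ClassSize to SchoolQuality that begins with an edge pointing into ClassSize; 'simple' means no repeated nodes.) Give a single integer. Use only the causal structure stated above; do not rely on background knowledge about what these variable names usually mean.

A backdoor path from ClassSize to SchoolQuality is any simple undirected path whose first edge points into ClassSize (i.e. leaves ClassSize via a parent).
Parents of ClassSize: {Motivation}.
Enumerating:
  P1: ClassSize <- Motivation -> SchoolQuality
That exhausts the simple backdoor paths. Count: 1.

1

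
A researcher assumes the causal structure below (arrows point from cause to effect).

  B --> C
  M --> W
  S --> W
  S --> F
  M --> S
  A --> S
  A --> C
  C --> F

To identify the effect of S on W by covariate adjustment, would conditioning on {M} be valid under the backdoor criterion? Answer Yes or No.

Backdoor paths from S to W (paths whose first edge points into S):
  P1: S <- M -> W
Condition 1 (no descendant of S in the set): holds — descendants of S are {F, W}; none are in {M}.
Condition 2 (every backdoor path blocked by {M}):
  P1: blocked at fork node M ∈ conditioning set.
{M} satisfies the backdoor criterion.

Yes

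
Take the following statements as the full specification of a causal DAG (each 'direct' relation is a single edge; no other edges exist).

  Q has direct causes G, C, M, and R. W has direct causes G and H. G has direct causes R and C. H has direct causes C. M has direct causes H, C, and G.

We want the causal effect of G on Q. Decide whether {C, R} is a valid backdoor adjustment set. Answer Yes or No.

Yes

Backdoor paths from G to Q (paths whose first edge points into G):
  P1: G <- R -> Q
  P2: G <- C -> H -> M -> Q
  P3: G <- C -> M -> Q
  P4: G <- C -> Q
Condition 1 (no descendant of G in the set): holds — descendants of G are {M, Q, W}; none are in {C, R}.
Condition 2 (every backdoor path blocked by {C, R}):
  P1: blocked at fork node R ∈ conditioning set.
  P2: blocked at fork node C ∈ conditioning set.
  P3: blocked at fork node C ∈ conditioning set.
  P4: blocked at fork node C ∈ conditioning set.
{C, R} satisfies the backdoor criterion.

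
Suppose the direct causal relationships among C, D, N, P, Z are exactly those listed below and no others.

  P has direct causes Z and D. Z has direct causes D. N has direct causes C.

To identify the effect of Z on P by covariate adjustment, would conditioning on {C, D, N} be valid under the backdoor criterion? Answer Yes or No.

Backdoor paths from Z to P (paths whose first edge points into Z):
  P1: Z <- D -> P
Condition 1 (no descendant of Z in the set): holds — descendants of Z are {P}; none are in {C, D, N}.
Condition 2 (every backdoor path blocked by {C, D, N}):
  P1: blocked at fork node D ∈ conditioning set.
{C, D, N} satisfies the backdoor criterion.

Yes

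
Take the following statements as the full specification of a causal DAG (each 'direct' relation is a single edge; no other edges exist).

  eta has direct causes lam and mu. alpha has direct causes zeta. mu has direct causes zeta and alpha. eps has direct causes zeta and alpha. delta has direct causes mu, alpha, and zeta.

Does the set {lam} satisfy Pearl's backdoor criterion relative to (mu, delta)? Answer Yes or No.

Backdoor paths from mu to delta (paths whose first edge points into mu):
  P1: mu <- zeta -> alpha -> delta
  P2: mu <- zeta -> eps <- alpha -> delta
  P3: mu <- zeta -> delta
  P4: mu <- alpha <- zeta -> delta
  P5: mu <- alpha -> eps <- zeta -> delta
  P6: mu <- alpha -> delta
Condition 1 (no descendant of mu in the set): holds — descendants of mu are {delta, eta}; none are in {lam}.
Condition 2 (every backdoor path blocked by {lam}):
  P1: open — no interior node is in the conditioning set.
  P2: blocked at collider eps (neither it nor any descendant is in the conditioning set).
  P3: open — no interior node is in the conditioning set.
  P4: open — no interior node is in the conditioning set.
  P5: blocked at collider eps (neither it nor any descendant is in the conditioning set).
  P6: open — no interior node is in the conditioning set.
{lam} does not satisfy the backdoor criterion.

No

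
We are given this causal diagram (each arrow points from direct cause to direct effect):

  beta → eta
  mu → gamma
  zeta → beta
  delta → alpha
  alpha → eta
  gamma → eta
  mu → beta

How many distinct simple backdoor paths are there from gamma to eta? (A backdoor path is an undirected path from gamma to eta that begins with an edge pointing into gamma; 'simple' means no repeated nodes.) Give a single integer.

A backdoor path from gamma to eta is any simple undirected path whose first edge points into gamma (i.e. leaves gamma via a parent).
Parents of gamma: {mu}.
Enumerating:
  P1: gamma <- mu -> beta -> eta
That exhausts the simple backdoor paths. Count: 1.

1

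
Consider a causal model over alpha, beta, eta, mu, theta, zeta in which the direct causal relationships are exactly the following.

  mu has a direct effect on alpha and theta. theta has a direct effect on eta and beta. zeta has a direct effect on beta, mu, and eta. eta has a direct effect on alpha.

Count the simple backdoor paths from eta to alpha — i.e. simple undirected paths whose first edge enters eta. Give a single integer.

4

A backdoor path from eta to alpha is any simple undirected path whose first edge points into eta (i.e. leaves eta via a parent).
Parents of eta: {theta, zeta}.
Enumerating:
  P1: eta <- zeta -> mu -> alpha
  P2: eta <- zeta -> beta <- theta <- mu -> alpha
  P3: eta <- theta <- mu -> alpha
  P4: eta <- theta -> beta <- zeta -> mu -> alpha
That exhausts the simple backdoor paths. Count: 4.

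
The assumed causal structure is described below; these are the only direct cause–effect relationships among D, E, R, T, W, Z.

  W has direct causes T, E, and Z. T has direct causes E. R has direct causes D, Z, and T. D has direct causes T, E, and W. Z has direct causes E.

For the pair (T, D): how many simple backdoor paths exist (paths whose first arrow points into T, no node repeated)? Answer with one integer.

5

A backdoor path from T to D is any simple undirected path whose first edge points into T (i.e. leaves T via a parent).
Parents of T: {E}.
Enumerating:
  P1: T <- E -> Z -> W -> D
  P2: T <- E -> Z -> R <- D
  P3: T <- E -> W <- Z -> R <- D
  P4: T <- E -> W -> D
  P5: T <- E -> D
That exhausts the simple backdoor paths. Count: 5.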